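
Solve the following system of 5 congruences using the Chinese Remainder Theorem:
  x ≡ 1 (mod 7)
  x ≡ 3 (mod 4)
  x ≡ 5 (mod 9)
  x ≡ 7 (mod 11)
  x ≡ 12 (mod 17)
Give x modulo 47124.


Product of moduli M = 7 · 4 · 9 · 11 · 17 = 47124.
Merge one congruence at a time:
  Start: x ≡ 1 (mod 7).
  Combine with x ≡ 3 (mod 4); new modulus lcm = 28.
    Write x = 1 + 7·t and substitute into x ≡ 3 (mod 4): 7·t ≡ 3 − 1 = 2 (mod 4).
    Reduce coefficients mod 4: 3·t ≡ 2 (mod 4).
    The inverse of 3 mod 4 is 3 (since 3·3 = 9 = 2·4 + 1), so t ≡ 3·2 = 6 ≡ 2 (mod 4).
    Then x = 1 + 7·2 = 15, valid modulo lcm(7, 4) = 28: x ≡ 15 (mod 28).
  Combine with x ≡ 5 (mod 9); new modulus lcm = 252.
    Write x = 15 + 28·t and substitute into x ≡ 5 (mod 9): 28·t ≡ 5 − 15 = -10 (mod 9).
    Reduce coefficients mod 9: 1·t ≡ 8 (mod 9).
    So t ≡ 8 (mod 9).
    Then x = 15 + 28·8 = 239, valid modulo lcm(28, 9) = 252: x ≡ 239 (mod 252).
  Combine with x ≡ 7 (mod 11); new modulus lcm = 2772.
    Write x = 239 + 252·t and substitute into x ≡ 7 (mod 11): 252·t ≡ 7 − 239 = -232 (mod 11).
    Reduce coefficients mod 11: 10·t ≡ 10 (mod 11).
    The inverse of 10 mod 11 is 10 (since 10·10 = 100 = 9·11 + 1), so t ≡ 10·10 = 100 ≡ 1 (mod 11).
    Then x = 239 + 252·1 = 491, valid modulo lcm(252, 11) = 2772: x ≡ 491 (mod 2772).
  Combine with x ≡ 12 (mod 17); new modulus lcm = 47124.
    Write x = 491 + 2772·t and substitute into x ≡ 12 (mod 17): 2772·t ≡ 12 − 491 = -479 (mod 17).
    Reduce coefficients mod 17: 1·t ≡ 14 (mod 17).
    So t ≡ 14 (mod 17).
    Then x = 491 + 2772·14 = 39299, valid modulo lcm(2772, 17) = 47124: x ≡ 39299 (mod 47124).
Verify against each original: 39299 mod 7 = 1, 39299 mod 4 = 3, 39299 mod 9 = 5, 39299 mod 11 = 7, 39299 mod 17 = 12.

x ≡ 39299 (mod 47124).


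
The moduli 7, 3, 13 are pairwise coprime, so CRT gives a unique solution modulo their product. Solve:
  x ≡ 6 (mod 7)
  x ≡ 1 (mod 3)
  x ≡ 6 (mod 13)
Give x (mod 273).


Moduli 7, 3, 13 are pairwise coprime; by CRT there is a unique solution modulo M = 7 · 3 · 13 = 273.
Solve pairwise, accumulating the modulus:
  Start with x ≡ 6 (mod 7).
  Combine with x ≡ 1 (mod 3): since gcd(7, 3) = 1, we get a unique residue mod 21.
    Write x = 6 + 7·t and substitute into x ≡ 1 (mod 3): 7·t ≡ 1 − 6 = -5 (mod 3).
    Reduce coefficients mod 3: 1·t ≡ 1 (mod 3).
    So t ≡ 1 (mod 3).
    Then x = 6 + 7·1 = 13, valid modulo lcm(7, 3) = 21: x ≡ 13 (mod 21).
  Combine with x ≡ 6 (mod 13): since gcd(21, 13) = 1, we get a unique residue mod 273.
    Write x = 13 + 21·t and substitute into x ≡ 6 (mod 13): 21·t ≡ 6 − 13 = -7 (mod 13).
    Reduce coefficients mod 13: 8·t ≡ 6 (mod 13).
    The inverse of 8 mod 13 is 5 (since 8·5 = 40 = 3·13 + 1), so t ≡ 5·6 = 30 ≡ 4 (mod 13).
    Then x = 13 + 21·4 = 97, valid modulo lcm(21, 13) = 273: x ≡ 97 (mod 273).
Verify: 97 mod 7 = 6 ✓, 97 mod 3 = 1 ✓, 97 mod 13 = 6 ✓.

x ≡ 97 (mod 273).


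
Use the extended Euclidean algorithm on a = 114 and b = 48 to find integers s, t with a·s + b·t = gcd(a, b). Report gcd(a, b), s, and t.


Euclidean algorithm on (114, 48) — divide until remainder is 0:
  114 = 2 · 48 + 18
  48 = 2 · 18 + 12
  18 = 1 · 12 + 6
  12 = 2 · 6 + 0
gcd(114, 48) = 6.
Track Bezout coefficients alongside the remainders: start with r₀ = 114 = a·1 + b·0 (s = 1, t = 0) and r₁ = 48 = a·0 + b·1 (s = 0, t = 1); each new remainder r_{k+1} = r_{k-1} − q_k·r_k inherits s_{k+1} = s_{k-1} − q_k·s_k, t_{k+1} = t_{k-1} − q_k·t_k, so r_k = a·s_k + b·t_k at every step:
  q = 2: r = 18, s = 1 − 2·0 = 1, t = 0 − 2·1 = -2  (check: 114·1 + 48·(-2) = 18)
  q = 2: r = 12, s = 0 − 2·1 = -2, t = 1 − 2·(-2) = 5  (check: 114·(-2) + 48·5 = 12)
  q = 1: r = 6, s = 1 − 1·(-2) = 3, t = -2 − 1·5 = -7  (check: 114·3 + 48·(-7) = 6)
The row with r = 6 (the gcd) gives the Bezout coefficients s = 3, t = -7.
Result: 114 · (3) + 48 · (-7) = 6.

gcd(114, 48) = 6; s = 3, t = -7 (check: 114·3 + 48·(-7) = 6).


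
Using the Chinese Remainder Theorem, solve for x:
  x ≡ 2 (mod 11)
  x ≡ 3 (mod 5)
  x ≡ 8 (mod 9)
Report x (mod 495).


Moduli 11, 5, 9 are pairwise coprime; by CRT there is a unique solution modulo M = 11 · 5 · 9 = 495.
Solve pairwise, accumulating the modulus:
  Start with x ≡ 2 (mod 11).
  Combine with x ≡ 3 (mod 5): since gcd(11, 5) = 1, we get a unique residue mod 55.
    Write x = 2 + 11·t and substitute into x ≡ 3 (mod 5): 11·t ≡ 3 − 2 = 1 (mod 5).
    Reduce coefficients mod 5: 1·t ≡ 1 (mod 5).
    So t ≡ 1 (mod 5).
    Then x = 2 + 11·1 = 13, valid modulo lcm(11, 5) = 55: x ≡ 13 (mod 55).
  Combine with x ≡ 8 (mod 9): since gcd(55, 9) = 1, we get a unique residue mod 495.
    Write x = 13 + 55·t and substitute into x ≡ 8 (mod 9): 55·t ≡ 8 − 13 = -5 (mod 9).
    Reduce coefficients mod 9: 1·t ≡ 4 (mod 9).
    So t ≡ 4 (mod 9).
    Then x = 13 + 55·4 = 233, valid modulo lcm(55, 9) = 495: x ≡ 233 (mod 495).
Verify: 233 mod 11 = 2 ✓, 233 mod 5 = 3 ✓, 233 mod 9 = 8 ✓.

x ≡ 233 (mod 495).


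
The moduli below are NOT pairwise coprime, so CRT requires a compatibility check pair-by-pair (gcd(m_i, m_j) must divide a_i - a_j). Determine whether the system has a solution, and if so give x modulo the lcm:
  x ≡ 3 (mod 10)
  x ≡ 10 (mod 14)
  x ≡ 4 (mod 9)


Moduli 10, 14, 9 are not pairwise coprime, so CRT works modulo lcm(m_i) when all pairwise compatibility conditions hold.
Pairwise compatibility: gcd(m_i, m_j) must divide a_i - a_j for every pair.
Merge one congruence at a time:
  Start: x ≡ 3 (mod 10).
  Combine with x ≡ 10 (mod 14): gcd(10, 14) = 2, and 10 - 3 = 7 is NOT divisible by 2.
    ⇒ system is inconsistent (no integer solution).

No solution (the system is inconsistent).


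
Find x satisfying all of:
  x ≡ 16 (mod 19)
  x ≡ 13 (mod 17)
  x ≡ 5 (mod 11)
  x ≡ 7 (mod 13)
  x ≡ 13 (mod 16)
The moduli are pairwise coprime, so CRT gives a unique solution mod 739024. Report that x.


Product of moduli M = 19 · 17 · 11 · 13 · 16 = 739024.
Merge one congruence at a time:
  Start: x ≡ 16 (mod 19).
  Combine with x ≡ 13 (mod 17); new modulus lcm = 323.
    Write x = 16 + 19·t and substitute into x ≡ 13 (mod 17): 19·t ≡ 13 − 16 = -3 (mod 17).
    Reduce coefficients mod 17: 2·t ≡ 14 (mod 17).
    The inverse of 2 mod 17 is 9 (since 2·9 = 18 = 1·17 + 1), so t ≡ 9·14 = 126 ≡ 7 (mod 17).
    Then x = 16 + 19·7 = 149, valid modulo lcm(19, 17) = 323: x ≡ 149 (mod 323).
  Combine with x ≡ 5 (mod 11); new modulus lcm = 3553.
    Write x = 149 + 323·t and substitute into x ≡ 5 (mod 11): 323·t ≡ 5 − 149 = -144 (mod 11).
    Reduce coefficients mod 11: 4·t ≡ 10 (mod 11).
    The inverse of 4 mod 11 is 3 (since 4·3 = 12 = 1·11 + 1), so t ≡ 3·10 = 30 ≡ 8 (mod 11).
    Then x = 149 + 323·8 = 2733, valid modulo lcm(323, 11) = 3553: x ≡ 2733 (mod 3553).
  Combine with x ≡ 7 (mod 13); new modulus lcm = 46189.
    Write x = 2733 + 3553·t and substitute into x ≡ 7 (mod 13): 3553·t ≡ 7 − 2733 = -2726 (mod 13).
    Reduce coefficients mod 13: 4·t ≡ 4 (mod 13).
    The inverse of 4 mod 13 is 10 (since 4·10 = 40 = 3·13 + 1), so t ≡ 10·4 = 40 ≡ 1 (mod 13).
    Then x = 2733 + 3553·1 = 6286, valid modulo lcm(3553, 13) = 46189: x ≡ 6286 (mod 46189).
  Combine with x ≡ 13 (mod 16); new modulus lcm = 739024.
    Write x = 6286 + 46189·t and substitute into x ≡ 13 (mod 16): 46189·t ≡ 13 − 6286 = -6273 (mod 16).
    Reduce coefficients mod 16: 13·t ≡ 15 (mod 16).
    The inverse of 13 mod 16 is 5 (since 13·5 = 65 = 4·16 + 1), so t ≡ 5·15 = 75 ≡ 11 (mod 16).
    Then x = 6286 + 46189·11 = 514365, valid modulo lcm(46189, 16) = 739024: x ≡ 514365 (mod 739024).
Verify against each original: 514365 mod 19 = 16, 514365 mod 17 = 13, 514365 mod 11 = 5, 514365 mod 13 = 7, 514365 mod 16 = 13.

x ≡ 514365 (mod 739024).


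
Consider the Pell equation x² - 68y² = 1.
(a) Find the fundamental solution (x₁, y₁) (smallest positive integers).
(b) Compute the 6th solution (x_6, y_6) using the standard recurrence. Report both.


Step 1: Find the fundamental solution (x₁, y₁) of x² - 68y² = 1.
  Expand √68 as a continued fraction. a₀ = ⌊√68⌋ = 8; iterate m_{k+1} = d_k·a_k − m_k, d_{k+1} = (68 − m_{k+1}²)/d_k, a_{k+1} = ⌊(a₀ + m_{k+1})/d_{k+1}⌋ (starting m₀ = 0, d₀ = 1), with convergents p_k = a_k·p_{k-1} + p_{k-2}, q_k = a_k·q_{k-1} + q_{k-2} (p₋₁ = 1, q₋₁ = 0):
  k = 0: a₀ = 8; p₀/q₀ = 8/1; p₀² − 68·q₀² = 64 − 68 = -4.
  k = 1: m = 8, d = 4, a = ⌊(8 + 8)/4⌋ = 4; p/q = (4·8 + 1)/(4·1 + 0) = 33/4; p² − 68·q² = 1089 − 1088 = 1.
  The first convergent with p² − 68·q² = 1 gives the fundamental solution (x₁, y₁) = (33, 4).
Step 2: Apply the recurrence (x_{n+1}, y_{n+1}) = (x₁x_n + 68y₁y_n, x₁y_n + y₁x_n) repeatedly.
  From (x_1, y_1) = (33, 4): x_2 = 33·33 + 68·4·4 = 2177; y_2 = 33·4 + 4·33 = 264.
  From (x_2, y_2) = (2177, 264): x_3 = 33·2177 + 68·4·264 = 143649; y_3 = 33·264 + 4·2177 = 17420.
  From (x_3, y_3) = (143649, 17420): x_4 = 33·143649 + 68·4·17420 = 9478657; y_4 = 33·17420 + 4·143649 = 1149456.
  From (x_4, y_4) = (9478657, 1149456): x_5 = 33·9478657 + 68·4·1149456 = 625447713; y_5 = 33·1149456 + 4·9478657 = 75846676.
  From (x_5, y_5) = (625447713, 75846676): x_6 = 33·625447713 + 68·4·75846676 = 41270070401; y_6 = 33·75846676 + 4·625447713 = 5004731160.
Step 3: Verify x_6² - 68·y_6² = 1703218710903496300801 - 1703218710903496300800 = 1 (should be 1). ✓

(x_1, y_1) = (33, 4); (x_6, y_6) = (41270070401, 5004731160).


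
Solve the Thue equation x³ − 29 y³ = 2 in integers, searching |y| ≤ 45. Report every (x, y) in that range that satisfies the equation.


The equation is x³ - 29y³ = 2. For fixed y, x³ = 29·y³ + 2, so a solution requires the RHS to be a perfect cube.
Strategy: iterate y from -45 to 45, compute RHS = 29·y³ + 2, and check whether it is a (positive or negative) perfect cube.
Check small values of y:
  y = 0: RHS = 2 is not a perfect cube.
  y = 1: RHS = 31 is not a perfect cube.
  y = -1: RHS = -27 = (-3)³ ⇒ x = -3 works.
  y = 2: RHS = 234 is not a perfect cube.
  y = -2: RHS = -230 is not a perfect cube.
  y = 3: RHS = 785 is not a perfect cube.
  y = -3: RHS = -781 is not a perfect cube.
Continuing the search up to |y| = 45 finds no further solutions beyond those listed.
Collected solutions: (-3, -1).

Solutions (with |y| ≤ 45): (-3, -1).


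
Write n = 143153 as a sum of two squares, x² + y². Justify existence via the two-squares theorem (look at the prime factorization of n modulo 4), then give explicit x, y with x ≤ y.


Step 1: Factor n = 143153 = 37 · 53 · 73.
Step 2: Check the mod-4 condition on each prime factor: 37 ≡ 1 (mod 4), exponent 1; 53 ≡ 1 (mod 4), exponent 1; 73 ≡ 1 (mod 4), exponent 1.
All primes ≡ 3 (mod 4) appear to even exponent (or don't appear), so by the two-squares theorem n IS expressible as a sum of two squares.
Step 3: Build a representation. Here n = 37 · 53 · 73 is a product of primes ≡ 1 (mod 4). Each prime p ≡ 1 (mod 4) is itself a sum of two squares; find a² by testing p − a² for a perfect square:
  37: 37 − 1² = 36 = 6² ⇒ 37 = 1² + 6².
  53: 53 − 1² = 52, 53 − 2² = 49 = 7² ⇒ 53 = 2² + 7².
  73: 73 − 1² = 72, 73 − 2² = 69, 73 − 3² = 64 = 8² ⇒ 73 = 3² + 8².
  Combine using the Brahmagupta–Fibonacci identity (a² + b²)(c² + d²) = (ac − bd)² + (ad + bc)² = (ac + bd)² + (ad − bc)²:
  37 · 53 = 1961: from (1² + 6²)(2² + 7²), take (1·2 − 6·7, 1·7 + 6·2) = (2 − 42, 7 + 12) = (-40, 19); dropping signs (only squares matter) gives (40, 19); check 40² + 19² = 1600 + 361 = 1961 ✓.
  1961 · 73 = 143153: from (40² + 19²)(3² + 8²), take (40·3 − 19·8, 40·8 + 19·3) = (120 − 152, 320 + 57) = (-32, 377); dropping signs (only squares matter) gives (32, 377); check 32² + 377² = 1024 + 142129 = 143153 ✓.
Step 4: Order so x ≤ y and verify: 32² + 377² = 1024 + 142129 = 143153 = n. ✓

n = 143153 = 32² + 377² (one valid representation with x ≤ y).


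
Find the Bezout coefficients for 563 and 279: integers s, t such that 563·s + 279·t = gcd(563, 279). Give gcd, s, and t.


Euclidean algorithm on (563, 279) — divide until remainder is 0:
  563 = 2 · 279 + 5
  279 = 55 · 5 + 4
  5 = 1 · 4 + 1
  4 = 4 · 1 + 0
gcd(563, 279) = 1.
Track Bezout coefficients alongside the remainders: start with r₀ = 563 = a·1 + b·0 (s = 1, t = 0) and r₁ = 279 = a·0 + b·1 (s = 0, t = 1); each new remainder r_{k+1} = r_{k-1} − q_k·r_k inherits s_{k+1} = s_{k-1} − q_k·s_k, t_{k+1} = t_{k-1} − q_k·t_k, so r_k = a·s_k + b·t_k at every step:
  q = 2: r = 5, s = 1 − 2·0 = 1, t = 0 − 2·1 = -2  (check: 563·1 + 279·(-2) = 5)
  q = 55: r = 4, s = 0 − 55·1 = -55, t = 1 − 55·(-2) = 111  (check: 563·(-55) + 279·111 = 4)
  q = 1: r = 1, s = 1 − 1·(-55) = 56, t = -2 − 1·111 = -113  (check: 563·56 + 279·(-113) = 1)
The row with r = 1 (the gcd) gives the Bezout coefficients s = 56, t = -113.
Result: 563 · (56) + 279 · (-113) = 1.

gcd(563, 279) = 1; s = 56, t = -113 (check: 563·56 + 279·(-113) = 1).


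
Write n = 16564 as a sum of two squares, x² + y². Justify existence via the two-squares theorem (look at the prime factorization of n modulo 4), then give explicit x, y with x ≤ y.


Step 1: Factor n = 16564 = 2^2 · 41 · 101.
Step 2: Check the mod-4 condition on each prime factor: 2 = 2 (special); 41 ≡ 1 (mod 4), exponent 1; 101 ≡ 1 (mod 4), exponent 1.
All primes ≡ 3 (mod 4) appear to even exponent (or don't appear), so by the two-squares theorem n IS expressible as a sum of two squares.
Step 3: Build a representation. Group n = k² · m with k = 2 and m = 41 · 101 = 4141 (a product of primes ≡ 1 (mod 4)); a representation of m scales to one of n via (k·x)² + (k·y)² = k²(x² + y²). Each prime p ≡ 1 (mod 4) is itself a sum of two squares; find a² by testing p − a² for a perfect square:
  41: 41 − 1² = 40, 41 − 2² = 37, 41 − 3² = 32, 41 − 4² = 25 = 5² ⇒ 41 = 4² + 5².
  101: 101 − 1² = 100 = 10² ⇒ 101 = 1² + 10².
  Combine using the Brahmagupta–Fibonacci identity (a² + b²)(c² + d²) = (ac − bd)² + (ad + bc)² = (ac + bd)² + (ad − bc)²:
  41 · 101 = 4141: from (4² + 5²)(1² + 10²), take (4·1 − 5·10, 4·10 + 5·1) = (4 − 50, 40 + 5) = (-46, 45); dropping signs (only squares matter) gives (46, 45); check 46² + 45² = 2116 + 2025 = 4141 ✓.
  Scale by k = 2: (2·46, 2·45) = (92, 90).
Step 4: Order so x ≤ y and verify: 90² + 92² = 8100 + 8464 = 16564 = n. ✓

n = 16564 = 90² + 92² (one valid representation with x ≤ y).


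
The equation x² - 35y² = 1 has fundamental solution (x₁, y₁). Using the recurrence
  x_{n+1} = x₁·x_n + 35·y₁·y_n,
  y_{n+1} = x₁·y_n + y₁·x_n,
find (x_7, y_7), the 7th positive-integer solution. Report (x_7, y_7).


Step 1: Find the fundamental solution (x₁, y₁) of x² - 35y² = 1.
  Expand √35 as a continued fraction. a₀ = ⌊√35⌋ = 5; iterate m_{k+1} = d_k·a_k − m_k, d_{k+1} = (35 − m_{k+1}²)/d_k, a_{k+1} = ⌊(a₀ + m_{k+1})/d_{k+1}⌋ (starting m₀ = 0, d₀ = 1), with convergents p_k = a_k·p_{k-1} + p_{k-2}, q_k = a_k·q_{k-1} + q_{k-2} (p₋₁ = 1, q₋₁ = 0):
  k = 0: a₀ = 5; p₀/q₀ = 5/1; p₀² − 35·q₀² = 25 − 35 = -10.
  k = 1: m = 5, d = 10, a = ⌊(5 + 5)/10⌋ = 1; p/q = (1·5 + 1)/(1·1 + 0) = 6/1; p² − 35·q² = 36 − 35 = 1.
  The first convergent with p² − 35·q² = 1 gives the fundamental solution (x₁, y₁) = (6, 1).
Step 2: Apply the recurrence (x_{n+1}, y_{n+1}) = (x₁x_n + 35y₁y_n, x₁y_n + y₁x_n) repeatedly.
  From (x_1, y_1) = (6, 1): x_2 = 6·6 + 35·1·1 = 71; y_2 = 6·1 + 1·6 = 12.
  From (x_2, y_2) = (71, 12): x_3 = 6·71 + 35·1·12 = 846; y_3 = 6·12 + 1·71 = 143.
  From (x_3, y_3) = (846, 143): x_4 = 6·846 + 35·1·143 = 10081; y_4 = 6·143 + 1·846 = 1704.
  From (x_4, y_4) = (10081, 1704): x_5 = 6·10081 + 35·1·1704 = 120126; y_5 = 6·1704 + 1·10081 = 20305.
  From (x_5, y_5) = (120126, 20305): x_6 = 6·120126 + 35·1·20305 = 1431431; y_6 = 6·20305 + 1·120126 = 241956.
  From (x_6, y_6) = (1431431, 241956): x_7 = 6·1431431 + 35·1·241956 = 17057046; y_7 = 6·241956 + 1·1431431 = 2883167.
Step 3: Verify x_7² - 35·y_7² = 290942818246116 - 290942818246115 = 1 (should be 1). ✓

(x_1, y_1) = (6, 1); (x_7, y_7) = (17057046, 2883167).


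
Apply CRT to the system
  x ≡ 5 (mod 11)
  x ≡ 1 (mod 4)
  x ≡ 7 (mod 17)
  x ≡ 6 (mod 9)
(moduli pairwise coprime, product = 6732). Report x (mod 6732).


Product of moduli M = 11 · 4 · 17 · 9 = 6732.
Merge one congruence at a time:
  Start: x ≡ 5 (mod 11).
  Combine with x ≡ 1 (mod 4); new modulus lcm = 44.
    Write x = 5 + 11·t and substitute into x ≡ 1 (mod 4): 11·t ≡ 1 − 5 = -4 (mod 4).
    Reduce coefficients mod 4: 3·t ≡ 0 (mod 4).
    The inverse of 3 mod 4 is 3 (since 3·3 = 9 = 2·4 + 1), so t ≡ 3·0 = 0 ≡ 0 (mod 4).
    Then x = 5 + 11·0 = 5, valid modulo lcm(11, 4) = 44: x ≡ 5 (mod 44).
  Combine with x ≡ 7 (mod 17); new modulus lcm = 748.
    Write x = 5 + 44·t and substitute into x ≡ 7 (mod 17): 44·t ≡ 7 − 5 = 2 (mod 17).
    Reduce coefficients mod 17: 10·t ≡ 2 (mod 17).
    The inverse of 10 mod 17 is 12 (since 10·12 = 120 = 7·17 + 1), so t ≡ 12·2 = 24 ≡ 7 (mod 17).
    Then x = 5 + 44·7 = 313, valid modulo lcm(44, 17) = 748: x ≡ 313 (mod 748).
  Combine with x ≡ 6 (mod 9); new modulus lcm = 6732.
    Write x = 313 + 748·t and substitute into x ≡ 6 (mod 9): 748·t ≡ 6 − 313 = -307 (mod 9).
    Reduce coefficients mod 9: 1·t ≡ 8 (mod 9).
    So t ≡ 8 (mod 9).
    Then x = 313 + 748·8 = 6297, valid modulo lcm(748, 9) = 6732: x ≡ 6297 (mod 6732).
Verify against each original: 6297 mod 11 = 5, 6297 mod 4 = 1, 6297 mod 17 = 7, 6297 mod 9 = 6.

x ≡ 6297 (mod 6732).


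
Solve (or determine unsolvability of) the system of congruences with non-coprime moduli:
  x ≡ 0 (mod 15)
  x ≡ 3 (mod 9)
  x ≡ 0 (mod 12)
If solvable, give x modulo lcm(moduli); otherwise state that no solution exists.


Moduli 15, 9, 12 are not pairwise coprime, so CRT works modulo lcm(m_i) when all pairwise compatibility conditions hold.
Pairwise compatibility: gcd(m_i, m_j) must divide a_i - a_j for every pair.
Merge one congruence at a time:
  Start: x ≡ 0 (mod 15).
  Combine with x ≡ 3 (mod 9): gcd(15, 9) = 3; 3 - 0 = 3, which IS divisible by 3, so compatible.
    Write x = 0 + 15·t and substitute into x ≡ 3 (mod 9): 15·t ≡ 3 − 0 = 3 (mod 9).
    Divide the congruence (and modulus) by g = 3: 5·t ≡ 1 (mod 3).
    Reduce coefficients mod 3: 2·t ≡ 1 (mod 3).
    The inverse of 2 mod 3 is 2 (since 2·2 = 4 = 1·3 + 1), so t ≡ 2·1 = 2 ≡ 2 (mod 3).
    Then x = 0 + 15·2 = 30, valid modulo lcm(15, 9) = 45: x ≡ 30 (mod 45).
  Combine with x ≡ 0 (mod 12): gcd(45, 12) = 3; 0 - 30 = -30, which IS divisible by 3, so compatible.
    Write x = 30 + 45·t and substitute into x ≡ 0 (mod 12): 45·t ≡ 0 − 30 = -30 (mod 12).
    Divide the congruence (and modulus) by g = 3: 15·t ≡ -10 (mod 4).
    Reduce coefficients mod 4: 3·t ≡ 2 (mod 4).
    The inverse of 3 mod 4 is 3 (since 3·3 = 9 = 2·4 + 1), so t ≡ 3·2 = 6 ≡ 2 (mod 4).
    Then x = 30 + 45·2 = 120, valid modulo lcm(45, 12) = 180: x ≡ 120 (mod 180).
Verify: 120 mod 15 = 0, 120 mod 9 = 3, 120 mod 12 = 0.

x ≡ 120 (mod 180).


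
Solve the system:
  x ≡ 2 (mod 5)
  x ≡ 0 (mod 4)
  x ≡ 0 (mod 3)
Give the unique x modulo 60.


Moduli 5, 4, 3 are pairwise coprime; by CRT there is a unique solution modulo M = 5 · 4 · 3 = 60.
Solve pairwise, accumulating the modulus:
  Start with x ≡ 2 (mod 5).
  Combine with x ≡ 0 (mod 4): since gcd(5, 4) = 1, we get a unique residue mod 20.
    Write x = 2 + 5·t and substitute into x ≡ 0 (mod 4): 5·t ≡ 0 − 2 = -2 (mod 4).
    Reduce coefficients mod 4: 1·t ≡ 2 (mod 4).
    So t ≡ 2 (mod 4).
    Then x = 2 + 5·2 = 12, valid modulo lcm(5, 4) = 20: x ≡ 12 (mod 20).
  Combine with x ≡ 0 (mod 3): since gcd(20, 3) = 1, we get a unique residue mod 60.
    Write x = 12 + 20·t and substitute into x ≡ 0 (mod 3): 20·t ≡ 0 − 12 = -12 (mod 3).
    Reduce coefficients mod 3: 2·t ≡ 0 (mod 3).
    The inverse of 2 mod 3 is 2 (since 2·2 = 4 = 1·3 + 1), so t ≡ 2·0 = 0 ≡ 0 (mod 3).
    Then x = 12 + 20·0 = 12, valid modulo lcm(20, 3) = 60: x ≡ 12 (mod 60).
Verify: 12 mod 5 = 2 ✓, 12 mod 4 = 0 ✓, 12 mod 3 = 0 ✓.

x ≡ 12 (mod 60).


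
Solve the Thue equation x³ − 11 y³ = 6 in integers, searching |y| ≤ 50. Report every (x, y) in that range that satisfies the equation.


The equation is x³ - 11y³ = 6. For fixed y, x³ = 11·y³ + 6, so a solution requires the RHS to be a perfect cube.
Strategy: iterate y from -50 to 50, compute RHS = 11·y³ + 6, and check whether it is a (positive or negative) perfect cube.
Check small values of y:
  y = 0: RHS = 6 is not a perfect cube.
  y = 1: RHS = 17 is not a perfect cube.
  y = -1: RHS = -5 is not a perfect cube.
  y = 2: RHS = 94 is not a perfect cube.
  y = -2: RHS = -82 is not a perfect cube.
  y = 3: RHS = 303 is not a perfect cube.
  y = -3: RHS = -291 is not a perfect cube.
Continuing the search up to |y| = 50 finds no solutions either.
No (x, y) in the scanned range satisfies the equation.

No integer solutions with |y| ≤ 50.


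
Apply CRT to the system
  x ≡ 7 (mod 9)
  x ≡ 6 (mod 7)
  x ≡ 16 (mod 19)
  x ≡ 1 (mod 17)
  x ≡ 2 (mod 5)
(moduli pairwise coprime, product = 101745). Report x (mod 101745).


Product of moduli M = 9 · 7 · 19 · 17 · 5 = 101745.
Merge one congruence at a time:
  Start: x ≡ 7 (mod 9).
  Combine with x ≡ 6 (mod 7); new modulus lcm = 63.
    Write x = 7 + 9·t and substitute into x ≡ 6 (mod 7): 9·t ≡ 6 − 7 = -1 (mod 7).
    Reduce coefficients mod 7: 2·t ≡ 6 (mod 7).
    The inverse of 2 mod 7 is 4 (since 2·4 = 8 = 1·7 + 1), so t ≡ 4·6 = 24 ≡ 3 (mod 7).
    Then x = 7 + 9·3 = 34, valid modulo lcm(9, 7) = 63: x ≡ 34 (mod 63).
  Combine with x ≡ 16 (mod 19); new modulus lcm = 1197.
    Write x = 34 + 63·t and substitute into x ≡ 16 (mod 19): 63·t ≡ 16 − 34 = -18 (mod 19).
    Reduce coefficients mod 19: 6·t ≡ 1 (mod 19).
    The inverse of 6 mod 19 is 16 (since 6·16 = 96 = 5·19 + 1), so t ≡ 16·1 = 16 ≡ 16 (mod 19).
    Then x = 34 + 63·16 = 1042, valid modulo lcm(63, 19) = 1197: x ≡ 1042 (mod 1197).
  Combine with x ≡ 1 (mod 17); new modulus lcm = 20349.
    Write x = 1042 + 1197·t and substitute into x ≡ 1 (mod 17): 1197·t ≡ 1 − 1042 = -1041 (mod 17).
    Reduce coefficients mod 17: 7·t ≡ 13 (mod 17).
    The inverse of 7 mod 17 is 5 (since 7·5 = 35 = 2·17 + 1), so t ≡ 5·13 = 65 ≡ 14 (mod 17).
    Then x = 1042 + 1197·14 = 17800, valid modulo lcm(1197, 17) = 20349: x ≡ 17800 (mod 20349).
  Combine with x ≡ 2 (mod 5); new modulus lcm = 101745.
    Write x = 17800 + 20349·t and substitute into x ≡ 2 (mod 5): 20349·t ≡ 2 − 17800 = -17798 (mod 5).
    Reduce coefficients mod 5: 4·t ≡ 2 (mod 5).
    The inverse of 4 mod 5 is 4 (since 4·4 = 16 = 3·5 + 1), so t ≡ 4·2 = 8 ≡ 3 (mod 5).
    Then x = 17800 + 20349·3 = 78847, valid modulo lcm(20349, 5) = 101745: x ≡ 78847 (mod 101745).
Verify against each original: 78847 mod 9 = 7, 78847 mod 7 = 6, 78847 mod 19 = 16, 78847 mod 17 = 1, 78847 mod 5 = 2.

x ≡ 78847 (mod 101745).


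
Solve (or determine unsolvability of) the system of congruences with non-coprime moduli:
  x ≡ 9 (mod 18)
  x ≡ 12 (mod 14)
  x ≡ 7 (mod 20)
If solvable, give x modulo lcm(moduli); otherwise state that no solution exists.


Moduli 18, 14, 20 are not pairwise coprime, so CRT works modulo lcm(m_i) when all pairwise compatibility conditions hold.
Pairwise compatibility: gcd(m_i, m_j) must divide a_i - a_j for every pair.
Merge one congruence at a time:
  Start: x ≡ 9 (mod 18).
  Combine with x ≡ 12 (mod 14): gcd(18, 14) = 2, and 12 - 9 = 3 is NOT divisible by 2.
    ⇒ system is inconsistent (no integer solution).

No solution (the system is inconsistent).


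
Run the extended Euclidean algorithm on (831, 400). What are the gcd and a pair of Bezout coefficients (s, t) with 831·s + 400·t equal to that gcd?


Euclidean algorithm on (831, 400) — divide until remainder is 0:
  831 = 2 · 400 + 31
  400 = 12 · 31 + 28
  31 = 1 · 28 + 3
  28 = 9 · 3 + 1
  3 = 3 · 1 + 0
gcd(831, 400) = 1.
Track Bezout coefficients alongside the remainders: start with r₀ = 831 = a·1 + b·0 (s = 1, t = 0) and r₁ = 400 = a·0 + b·1 (s = 0, t = 1); each new remainder r_{k+1} = r_{k-1} − q_k·r_k inherits s_{k+1} = s_{k-1} − q_k·s_k, t_{k+1} = t_{k-1} − q_k·t_k, so r_k = a·s_k + b·t_k at every step:
  q = 2: r = 31, s = 1 − 2·0 = 1, t = 0 − 2·1 = -2  (check: 831·1 + 400·(-2) = 31)
  q = 12: r = 28, s = 0 − 12·1 = -12, t = 1 − 12·(-2) = 25  (check: 831·(-12) + 400·25 = 28)
  q = 1: r = 3, s = 1 − 1·(-12) = 13, t = -2 − 1·25 = -27  (check: 831·13 + 400·(-27) = 3)
  q = 9: r = 1, s = -12 − 9·13 = -129, t = 25 − 9·(-27) = 268  (check: 831·(-129) + 400·268 = 1)
The row with r = 1 (the gcd) gives the Bezout coefficients s = -129, t = 268.
Result: 831 · (-129) + 400 · (268) = 1.

gcd(831, 400) = 1; s = -129, t = 268 (check: 831·(-129) + 400·268 = 1).


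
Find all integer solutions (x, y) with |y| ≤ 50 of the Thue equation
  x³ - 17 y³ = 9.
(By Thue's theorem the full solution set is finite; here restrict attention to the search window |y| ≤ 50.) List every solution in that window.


The equation is x³ - 17y³ = 9. For fixed y, x³ = 17·y³ + 9, so a solution requires the RHS to be a perfect cube.
Strategy: iterate y from -50 to 50, compute RHS = 17·y³ + 9, and check whether it is a (positive or negative) perfect cube.
Check small values of y:
  y = 0: RHS = 9 is not a perfect cube.
  y = 1: RHS = 26 is not a perfect cube.
  y = -1: RHS = -8 = (-2)³ ⇒ x = -2 works.
  y = 2: RHS = 145 is not a perfect cube.
  y = -2: RHS = -127 is not a perfect cube.
  y = 3: RHS = 468 is not a perfect cube.
  y = -3: RHS = -450 is not a perfect cube.
Continuing the search up to |y| = 50 finds no further solutions beyond those listed.
Collected solutions: (-2, -1).

Solutions (with |y| ≤ 50): (-2, -1).


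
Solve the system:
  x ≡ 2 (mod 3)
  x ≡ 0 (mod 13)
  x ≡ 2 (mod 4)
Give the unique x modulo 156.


Moduli 3, 13, 4 are pairwise coprime; by CRT there is a unique solution modulo M = 3 · 13 · 4 = 156.
Solve pairwise, accumulating the modulus:
  Start with x ≡ 2 (mod 3).
  Combine with x ≡ 0 (mod 13): since gcd(3, 13) = 1, we get a unique residue mod 39.
    Write x = 2 + 3·t and substitute into x ≡ 0 (mod 13): 3·t ≡ 0 − 2 = -2 (mod 13).
    Reduce coefficients mod 13: 3·t ≡ 11 (mod 13).
    The inverse of 3 mod 13 is 9 (since 3·9 = 27 = 2·13 + 1), so t ≡ 9·11 = 99 ≡ 8 (mod 13).
    Then x = 2 + 3·8 = 26, valid modulo lcm(3, 13) = 39: x ≡ 26 (mod 39).
  Combine with x ≡ 2 (mod 4): since gcd(39, 4) = 1, we get a unique residue mod 156.
    Write x = 26 + 39·t and substitute into x ≡ 2 (mod 4): 39·t ≡ 2 − 26 = -24 (mod 4).
    Reduce coefficients mod 4: 3·t ≡ 0 (mod 4).
    The inverse of 3 mod 4 is 3 (since 3·3 = 9 = 2·4 + 1), so t ≡ 3·0 = 0 ≡ 0 (mod 4).
    Then x = 26 + 39·0 = 26, valid modulo lcm(39, 4) = 156: x ≡ 26 (mod 156).
Verify: 26 mod 3 = 2 ✓, 26 mod 13 = 0 ✓, 26 mod 4 = 2 ✓.

x ≡ 26 (mod 156).


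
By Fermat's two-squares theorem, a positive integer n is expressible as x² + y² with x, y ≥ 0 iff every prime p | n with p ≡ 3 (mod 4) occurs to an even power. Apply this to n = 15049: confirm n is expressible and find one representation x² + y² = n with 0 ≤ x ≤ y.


Step 1: Factor n = 15049 = 101 · 149.
Step 2: Check the mod-4 condition on each prime factor: 101 ≡ 1 (mod 4), exponent 1; 149 ≡ 1 (mod 4), exponent 1.
All primes ≡ 3 (mod 4) appear to even exponent (or don't appear), so by the two-squares theorem n IS expressible as a sum of two squares.
Step 3: Build a representation. Here n = 101 · 149 is a product of primes ≡ 1 (mod 4). Each prime p ≡ 1 (mod 4) is itself a sum of two squares; find a² by testing p − a² for a perfect square:
  101: 101 − 1² = 100 = 10² ⇒ 101 = 1² + 10².
  149: 149 − 1² = 148, 149 − 2² = 145, 149 − 3² = 140, 149 − 4² = 133, 149 − 5² = 124, 149 − 6² = 113, 149 − 7² = 100 = 10² ⇒ 149 = 7² + 10².
  Combine using the Brahmagupta–Fibonacci identity (a² + b²)(c² + d²) = (ac − bd)² + (ad + bc)² = (ac + bd)² + (ad − bc)²:
  101 · 149 = 15049: from (1² + 10²)(7² + 10²), take (1·7 − 10·10, 1·10 + 10·7) = (7 − 100, 10 + 70) = (-93, 80); dropping signs (only squares matter) gives (93, 80); check 93² + 80² = 8649 + 6400 = 15049 ✓.
Step 4: Order so x ≤ y and verify: 80² + 93² = 6400 + 8649 = 15049 = n. ✓

n = 15049 = 80² + 93² (one valid representation with x ≤ y).


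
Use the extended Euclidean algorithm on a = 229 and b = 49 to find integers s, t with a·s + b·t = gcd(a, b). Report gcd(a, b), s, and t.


Euclidean algorithm on (229, 49) — divide until remainder is 0:
  229 = 4 · 49 + 33
  49 = 1 · 33 + 16
  33 = 2 · 16 + 1
  16 = 16 · 1 + 0
gcd(229, 49) = 1.
Track Bezout coefficients alongside the remainders: start with r₀ = 229 = a·1 + b·0 (s = 1, t = 0) and r₁ = 49 = a·0 + b·1 (s = 0, t = 1); each new remainder r_{k+1} = r_{k-1} − q_k·r_k inherits s_{k+1} = s_{k-1} − q_k·s_k, t_{k+1} = t_{k-1} − q_k·t_k, so r_k = a·s_k + b·t_k at every step:
  q = 4: r = 33, s = 1 − 4·0 = 1, t = 0 − 4·1 = -4  (check: 229·1 + 49·(-4) = 33)
  q = 1: r = 16, s = 0 − 1·1 = -1, t = 1 − 1·(-4) = 5  (check: 229·(-1) + 49·5 = 16)
  q = 2: r = 1, s = 1 − 2·(-1) = 3, t = -4 − 2·5 = -14  (check: 229·3 + 49·(-14) = 1)
The row with r = 1 (the gcd) gives the Bezout coefficients s = 3, t = -14.
Result: 229 · (3) + 49 · (-14) = 1.

gcd(229, 49) = 1; s = 3, t = -14 (check: 229·3 + 49·(-14) = 1).


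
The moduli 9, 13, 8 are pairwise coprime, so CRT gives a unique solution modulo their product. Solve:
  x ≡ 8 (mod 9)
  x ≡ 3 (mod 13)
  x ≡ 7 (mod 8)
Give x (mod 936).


Moduli 9, 13, 8 are pairwise coprime; by CRT there is a unique solution modulo M = 9 · 13 · 8 = 936.
Solve pairwise, accumulating the modulus:
  Start with x ≡ 8 (mod 9).
  Combine with x ≡ 3 (mod 13): since gcd(9, 13) = 1, we get a unique residue mod 117.
    Write x = 8 + 9·t and substitute into x ≡ 3 (mod 13): 9·t ≡ 3 − 8 = -5 (mod 13).
    Reduce coefficients mod 13: 9·t ≡ 8 (mod 13).
    The inverse of 9 mod 13 is 3 (since 9·3 = 27 = 2·13 + 1), so t ≡ 3·8 = 24 ≡ 11 (mod 13).
    Then x = 8 + 9·11 = 107, valid modulo lcm(9, 13) = 117: x ≡ 107 (mod 117).
  Combine with x ≡ 7 (mod 8): since gcd(117, 8) = 1, we get a unique residue mod 936.
    Write x = 107 + 117·t and substitute into x ≡ 7 (mod 8): 117·t ≡ 7 − 107 = -100 (mod 8).
    Reduce coefficients mod 8: 5·t ≡ 4 (mod 8).
    The inverse of 5 mod 8 is 5 (since 5·5 = 25 = 3·8 + 1), so t ≡ 5·4 = 20 ≡ 4 (mod 8).
    Then x = 107 + 117·4 = 575, valid modulo lcm(117, 8) = 936: x ≡ 575 (mod 936).
Verify: 575 mod 9 = 8 ✓, 575 mod 13 = 3 ✓, 575 mod 8 = 7 ✓.

x ≡ 575 (mod 936).


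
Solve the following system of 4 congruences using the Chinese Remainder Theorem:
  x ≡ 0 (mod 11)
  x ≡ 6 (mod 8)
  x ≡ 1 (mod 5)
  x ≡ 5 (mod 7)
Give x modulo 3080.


Product of moduli M = 11 · 8 · 5 · 7 = 3080.
Merge one congruence at a time:
  Start: x ≡ 0 (mod 11).
  Combine with x ≡ 6 (mod 8); new modulus lcm = 88.
    Write x = 0 + 11·t and substitute into x ≡ 6 (mod 8): 11·t ≡ 6 − 0 = 6 (mod 8).
    Reduce coefficients mod 8: 3·t ≡ 6 (mod 8).
    The inverse of 3 mod 8 is 3 (since 3·3 = 9 = 1·8 + 1), so t ≡ 3·6 = 18 ≡ 2 (mod 8).
    Then x = 0 + 11·2 = 22, valid modulo lcm(11, 8) = 88: x ≡ 22 (mod 88).
  Combine with x ≡ 1 (mod 5); new modulus lcm = 440.
    Write x = 22 + 88·t and substitute into x ≡ 1 (mod 5): 88·t ≡ 1 − 22 = -21 (mod 5).
    Reduce coefficients mod 5: 3·t ≡ 4 (mod 5).
    The inverse of 3 mod 5 is 2 (since 3·2 = 6 = 1·5 + 1), so t ≡ 2·4 = 8 ≡ 3 (mod 5).
    Then x = 22 + 88·3 = 286, valid modulo lcm(88, 5) = 440: x ≡ 286 (mod 440).
  Combine with x ≡ 5 (mod 7); new modulus lcm = 3080.
    Write x = 286 + 440·t and substitute into x ≡ 5 (mod 7): 440·t ≡ 5 − 286 = -281 (mod 7).
    Reduce coefficients mod 7: 6·t ≡ 6 (mod 7).
    The inverse of 6 mod 7 is 6 (since 6·6 = 36 = 5·7 + 1), so t ≡ 6·6 = 36 ≡ 1 (mod 7).
    Then x = 286 + 440·1 = 726, valid modulo lcm(440, 7) = 3080: x ≡ 726 (mod 3080).
Verify against each original: 726 mod 11 = 0, 726 mod 8 = 6, 726 mod 5 = 1, 726 mod 7 = 5.

x ≡ 726 (mod 3080).


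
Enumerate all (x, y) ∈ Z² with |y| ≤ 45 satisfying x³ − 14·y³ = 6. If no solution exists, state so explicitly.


The equation is x³ - 14y³ = 6. For fixed y, x³ = 14·y³ + 6, so a solution requires the RHS to be a perfect cube.
Strategy: iterate y from -45 to 45, compute RHS = 14·y³ + 6, and check whether it is a (positive or negative) perfect cube.
Check small values of y:
  y = 0: RHS = 6 is not a perfect cube.
  y = 1: RHS = 20 is not a perfect cube.
  y = -1: RHS = -8 = (-2)³ ⇒ x = -2 works.
  y = 2: RHS = 118 is not a perfect cube.
  y = -2: RHS = -106 is not a perfect cube.
  y = 3: RHS = 384 is not a perfect cube.
  y = -3: RHS = -372 is not a perfect cube.
Continuing the search up to |y| = 45 finds no further solutions beyond those listed.
Collected solutions: (-2, -1).

Solutions (with |y| ≤ 45): (-2, -1).


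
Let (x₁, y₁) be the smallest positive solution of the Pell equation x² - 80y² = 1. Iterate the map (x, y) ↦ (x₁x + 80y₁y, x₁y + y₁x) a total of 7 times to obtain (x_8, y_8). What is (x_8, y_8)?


Step 1: Find the fundamental solution (x₁, y₁) of x² - 80y² = 1.
  Expand √80 as a continued fraction. a₀ = ⌊√80⌋ = 8; iterate m_{k+1} = d_k·a_k − m_k, d_{k+1} = (80 − m_{k+1}²)/d_k, a_{k+1} = ⌊(a₀ + m_{k+1})/d_{k+1}⌋ (starting m₀ = 0, d₀ = 1), with convergents p_k = a_k·p_{k-1} + p_{k-2}, q_k = a_k·q_{k-1} + q_{k-2} (p₋₁ = 1, q₋₁ = 0):
  k = 0: a₀ = 8; p₀/q₀ = 8/1; p₀² − 80·q₀² = 64 − 80 = -16.
  k = 1: m = 8, d = 16, a = ⌊(8 + 8)/16⌋ = 1; p/q = (1·8 + 1)/(1·1 + 0) = 9/1; p² − 80·q² = 81 − 80 = 1.
  The first convergent with p² − 80·q² = 1 gives the fundamental solution (x₁, y₁) = (9, 1).
Step 2: Apply the recurrence (x_{n+1}, y_{n+1}) = (x₁x_n + 80y₁y_n, x₁y_n + y₁x_n) repeatedly.
  From (x_1, y_1) = (9, 1): x_2 = 9·9 + 80·1·1 = 161; y_2 = 9·1 + 1·9 = 18.
  From (x_2, y_2) = (161, 18): x_3 = 9·161 + 80·1·18 = 2889; y_3 = 9·18 + 1·161 = 323.
  From (x_3, y_3) = (2889, 323): x_4 = 9·2889 + 80·1·323 = 51841; y_4 = 9·323 + 1·2889 = 5796.
  From (x_4, y_4) = (51841, 5796): x_5 = 9·51841 + 80·1·5796 = 930249; y_5 = 9·5796 + 1·51841 = 104005.
  From (x_5, y_5) = (930249, 104005): x_6 = 9·930249 + 80·1·104005 = 16692641; y_6 = 9·104005 + 1·930249 = 1866294.
  From (x_6, y_6) = (16692641, 1866294): x_7 = 9·16692641 + 80·1·1866294 = 299537289; y_7 = 9·1866294 + 1·16692641 = 33489287.
  From (x_7, y_7) = (299537289, 33489287): x_8 = 9·299537289 + 80·1·33489287 = 5374978561; y_8 = 9·33489287 + 1·299537289 = 600940872.
Step 3: Verify x_8² - 80·y_8² = 28890394531209630721 - 28890394531209630720 = 1 (should be 1). ✓

(x_1, y_1) = (9, 1); (x_8, y_8) = (5374978561, 600940872).


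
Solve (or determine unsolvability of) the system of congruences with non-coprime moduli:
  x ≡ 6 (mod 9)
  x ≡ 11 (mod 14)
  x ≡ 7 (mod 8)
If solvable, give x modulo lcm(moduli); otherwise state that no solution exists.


Moduli 9, 14, 8 are not pairwise coprime, so CRT works modulo lcm(m_i) when all pairwise compatibility conditions hold.
Pairwise compatibility: gcd(m_i, m_j) must divide a_i - a_j for every pair.
Merge one congruence at a time:
  Start: x ≡ 6 (mod 9).
  Combine with x ≡ 11 (mod 14): gcd(9, 14) = 1; 11 - 6 = 5, which IS divisible by 1, so compatible.
    Write x = 6 + 9·t and substitute into x ≡ 11 (mod 14): 9·t ≡ 11 − 6 = 5 (mod 14).
    The inverse of 9 mod 14 is 11 (since 9·11 = 99 = 7·14 + 1), so t ≡ 11·5 = 55 ≡ 13 (mod 14).
    Then x = 6 + 9·13 = 123, valid modulo lcm(9, 14) = 126: x ≡ 123 (mod 126).
  Combine with x ≡ 7 (mod 8): gcd(126, 8) = 2; 7 - 123 = -116, which IS divisible by 2, so compatible.
    Write x = 123 + 126·t and substitute into x ≡ 7 (mod 8): 126·t ≡ 7 − 123 = -116 (mod 8).
    Divide the congruence (and modulus) by g = 2: 63·t ≡ -58 (mod 4).
    Reduce coefficients mod 4: 3·t ≡ 2 (mod 4).
    The inverse of 3 mod 4 is 3 (since 3·3 = 9 = 2·4 + 1), so t ≡ 3·2 = 6 ≡ 2 (mod 4).
    Then x = 123 + 126·2 = 375, valid modulo lcm(126, 8) = 504: x ≡ 375 (mod 504).
Verify: 375 mod 9 = 6, 375 mod 14 = 11, 375 mod 8 = 7.

x ≡ 375 (mod 504).


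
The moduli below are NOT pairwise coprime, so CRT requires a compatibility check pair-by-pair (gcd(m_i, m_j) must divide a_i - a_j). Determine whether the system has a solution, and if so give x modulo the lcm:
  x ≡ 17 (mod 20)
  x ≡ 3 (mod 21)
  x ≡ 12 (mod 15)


Moduli 20, 21, 15 are not pairwise coprime, so CRT works modulo lcm(m_i) when all pairwise compatibility conditions hold.
Pairwise compatibility: gcd(m_i, m_j) must divide a_i - a_j for every pair.
Merge one congruence at a time:
  Start: x ≡ 17 (mod 20).
  Combine with x ≡ 3 (mod 21): gcd(20, 21) = 1; 3 - 17 = -14, which IS divisible by 1, so compatible.
    Write x = 17 + 20·t and substitute into x ≡ 3 (mod 21): 20·t ≡ 3 − 17 = -14 (mod 21).
    Reduce coefficients mod 21: 20·t ≡ 7 (mod 21).
    The inverse of 20 mod 21 is 20 (since 20·20 = 400 = 19·21 + 1), so t ≡ 20·7 = 140 ≡ 14 (mod 21).
    Then x = 17 + 20·14 = 297, valid modulo lcm(20, 21) = 420: x ≡ 297 (mod 420).
  Combine with x ≡ 12 (mod 15): gcd(420, 15) = 15; 12 - 297 = -285, which IS divisible by 15, so compatible.
    Write x = 297 + 420·t and substitute into x ≡ 12 (mod 15): 420·t ≡ 12 − 297 = -285 (mod 15).
    Divide the congruence (and modulus) by g = 15: 28·t ≡ -19 (mod 1).
    Modulo 1 every t works; take t = 0.
    Then x = 297 + 420·0 = 297, valid modulo lcm(420, 15) = 420: x ≡ 297 (mod 420).
Verify: 297 mod 20 = 17, 297 mod 21 = 3, 297 mod 15 = 12.

x ≡ 297 (mod 420).


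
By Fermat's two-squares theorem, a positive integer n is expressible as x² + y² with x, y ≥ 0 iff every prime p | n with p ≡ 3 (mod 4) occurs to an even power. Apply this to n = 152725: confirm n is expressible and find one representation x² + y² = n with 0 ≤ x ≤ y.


Step 1: Factor n = 152725 = 5^2 · 41 · 149.
Step 2: Check the mod-4 condition on each prime factor: 5 ≡ 1 (mod 4), exponent 2; 41 ≡ 1 (mod 4), exponent 1; 149 ≡ 1 (mod 4), exponent 1.
All primes ≡ 3 (mod 4) appear to even exponent (or don't appear), so by the two-squares theorem n IS expressible as a sum of two squares.
Step 3: Build a representation. Group n = k² · m with k = 5 and m = 41 · 149 = 6109 (a product of primes ≡ 1 (mod 4)); a representation of m scales to one of n via (k·x)² + (k·y)² = k²(x² + y²). Each prime p ≡ 1 (mod 4) is itself a sum of two squares; find a² by testing p − a² for a perfect square:
  41: 41 − 1² = 40, 41 − 2² = 37, 41 − 3² = 32, 41 − 4² = 25 = 5² ⇒ 41 = 4² + 5².
  149: 149 − 1² = 148, 149 − 2² = 145, 149 − 3² = 140, 149 − 4² = 133, 149 − 5² = 124, 149 − 6² = 113, 149 − 7² = 100 = 10² ⇒ 149 = 7² + 10².
  Combine using the Brahmagupta–Fibonacci identity (a² + b²)(c² + d²) = (ac − bd)² + (ad + bc)² = (ac + bd)² + (ad − bc)²:
  41 · 149 = 6109: from (4² + 5²)(7² + 10²), take (4·7 − 5·10, 4·10 + 5·7) = (28 − 50, 40 + 35) = (-22, 75); dropping signs (only squares matter) gives (22, 75); check 22² + 75² = 484 + 5625 = 6109 ✓.
  Scale by k = 5: (5·22, 5·75) = (110, 375).
Step 4: Order so x ≤ y and verify: 110² + 375² = 12100 + 140625 = 152725 = n. ✓

n = 152725 = 110² + 375² (one valid representation with x ≤ y).
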